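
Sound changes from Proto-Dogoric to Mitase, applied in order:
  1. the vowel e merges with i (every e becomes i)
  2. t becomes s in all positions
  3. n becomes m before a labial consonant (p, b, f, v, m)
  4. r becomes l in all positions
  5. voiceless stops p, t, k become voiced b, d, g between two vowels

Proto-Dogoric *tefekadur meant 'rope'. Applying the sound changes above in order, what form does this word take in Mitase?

Mitase: *tefekadur
  tefekadur → tifikadur   [vowel merger]
  tifikadur → sifikadur   [unconditioned shift]
  sifikadur (rule 3 does not apply)
  sifikadur → sifikadul   [unconditioned shift]
  sifikadul → sifigadul   [intervocalic voicing]
  giving Mitase sifigadul.

sifigadul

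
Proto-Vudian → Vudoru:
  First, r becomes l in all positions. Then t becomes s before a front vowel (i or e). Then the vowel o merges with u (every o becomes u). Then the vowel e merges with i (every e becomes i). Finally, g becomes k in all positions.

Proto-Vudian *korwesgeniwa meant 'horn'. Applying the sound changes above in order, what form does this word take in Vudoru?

kulwiskiniwa

Vudoru: *korwesgeniwa
  korwesgeniwa → kolwesgeniwa   [unconditioned shift]
  kolwesgeniwa (rule 2 does not apply)
  kolwesgeniwa → kulwesgeniwa   [vowel merger]
  kulwesgeniwa → kulwisginiwa   [vowel merger]
  kulwisginiwa → kulwiskiniwa   [unconditioned shift]
  giving Vudoru kulwiskiniwa.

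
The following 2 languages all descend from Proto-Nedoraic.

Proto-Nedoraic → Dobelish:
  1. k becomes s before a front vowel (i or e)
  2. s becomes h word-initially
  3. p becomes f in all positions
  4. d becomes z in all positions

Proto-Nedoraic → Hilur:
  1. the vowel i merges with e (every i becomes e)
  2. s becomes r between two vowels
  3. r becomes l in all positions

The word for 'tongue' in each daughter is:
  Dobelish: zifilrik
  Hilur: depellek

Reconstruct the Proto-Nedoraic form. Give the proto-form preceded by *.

*dipilrik

Position 4: Dobelish has i, Hilur has e. Dobelish preserves i here (none of its changes turn any other segment into i), so the proto-segment is *i.
Position 3: Dobelish has f, Hilur has p. Hilur preserves p here (none of its changes turn any other segment into p), so the proto-segment is *p.
Verify the candidate proto-form against each daughter:
Dobelish: *dipilrik > difilrik > zifilrik  (by unconditioned shift, unconditioned shift)
Hilur: *dipilrik
  dipilrik → depelrek   [vowel merger]
  depelrek (rule 2 does not apply)
  depelrek → depellek   [unconditioned shift]
  giving Hilur depellek.
No other proto-form is consistent with every reflex, so the reconstruction is *dipilrik.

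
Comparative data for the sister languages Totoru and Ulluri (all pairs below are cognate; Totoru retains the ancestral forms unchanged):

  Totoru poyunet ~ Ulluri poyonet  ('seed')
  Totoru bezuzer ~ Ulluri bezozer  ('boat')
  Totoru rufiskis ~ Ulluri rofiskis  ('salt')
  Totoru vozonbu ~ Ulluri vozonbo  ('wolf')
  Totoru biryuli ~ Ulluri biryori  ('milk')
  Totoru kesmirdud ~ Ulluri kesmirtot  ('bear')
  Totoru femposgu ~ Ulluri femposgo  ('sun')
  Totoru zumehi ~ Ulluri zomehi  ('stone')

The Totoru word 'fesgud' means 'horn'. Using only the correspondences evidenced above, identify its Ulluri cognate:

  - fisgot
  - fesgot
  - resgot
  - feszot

fesgot

bezuzer ~ bezozer, biryuli ~ biryori — Totoru u corresponds to Ulluri o after a consonant, before a consonant other than r, m, n, p, b, f, v.
kesmirdud ~ kesmirtot — Totoru d corresponds to Ulluri t word-finally.
Applying these to Totoru 'fesgud':
  fesgud → fesgod   (u→o after a consonant, before a consonant other than r, m, n, p, b, f, v)
  fesgod → fesgot   (d→t word-finally)
So the Ulluri cognate is 'fesgot'.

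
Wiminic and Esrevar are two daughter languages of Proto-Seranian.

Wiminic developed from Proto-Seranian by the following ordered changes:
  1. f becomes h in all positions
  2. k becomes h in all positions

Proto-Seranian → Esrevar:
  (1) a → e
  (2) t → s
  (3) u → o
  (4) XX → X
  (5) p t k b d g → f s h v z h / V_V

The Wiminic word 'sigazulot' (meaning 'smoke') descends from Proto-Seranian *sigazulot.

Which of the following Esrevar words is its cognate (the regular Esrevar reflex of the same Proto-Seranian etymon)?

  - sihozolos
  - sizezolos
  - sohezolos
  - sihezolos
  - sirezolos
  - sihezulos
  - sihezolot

sihezolos

Esrevar: *sigazulot > sigezulot > sigezulos > sigezolos > sihezolos  (by vowel merger, unconditioned shift, vowel merger, intervocalic lenition)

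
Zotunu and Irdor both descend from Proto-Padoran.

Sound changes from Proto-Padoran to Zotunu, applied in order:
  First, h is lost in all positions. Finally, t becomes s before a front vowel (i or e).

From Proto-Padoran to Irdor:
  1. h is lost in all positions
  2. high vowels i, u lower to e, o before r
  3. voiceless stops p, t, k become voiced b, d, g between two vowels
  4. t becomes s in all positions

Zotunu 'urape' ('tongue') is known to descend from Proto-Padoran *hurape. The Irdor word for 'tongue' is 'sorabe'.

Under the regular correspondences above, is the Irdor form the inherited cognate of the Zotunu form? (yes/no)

Derive the expected Irdor reflex of *hurape:
Irdor: *hurape > urape > orape > orabe  (by h-loss, pre-rhotic lowering, intervocalic voicing)
The regular Irdor reflex would be 'orabe', but the attested form is 'sorabe'. The correspondence is irregular, so they are not cognates (the Irdor form has a different source).

no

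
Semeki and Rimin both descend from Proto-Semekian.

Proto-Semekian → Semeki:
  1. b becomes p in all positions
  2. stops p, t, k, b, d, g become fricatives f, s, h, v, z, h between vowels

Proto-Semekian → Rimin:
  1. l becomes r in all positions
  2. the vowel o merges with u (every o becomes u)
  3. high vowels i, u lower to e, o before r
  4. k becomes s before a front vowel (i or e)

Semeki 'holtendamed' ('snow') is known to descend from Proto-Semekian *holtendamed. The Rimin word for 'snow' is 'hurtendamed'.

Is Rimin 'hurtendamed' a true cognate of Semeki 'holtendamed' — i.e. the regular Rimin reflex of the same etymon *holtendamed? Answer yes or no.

no

Derive the expected Rimin reflex of *holtendamed:
Rimin: *holtendamed
  holtendamed → hortendamed   [unconditioned shift]
  hortendamed → hurtendamed   [vowel merger]
  hurtendamed → hortendamed   [pre-rhotic lowering]
  hortendamed (rule 4 does not apply)
  giving Rimin hortendamed.
The regular Rimin reflex would be 'hortendamed', but the attested form is 'hurtendamed'. The correspondence is irregular, so they are not cognates (the Rimin form has a different source).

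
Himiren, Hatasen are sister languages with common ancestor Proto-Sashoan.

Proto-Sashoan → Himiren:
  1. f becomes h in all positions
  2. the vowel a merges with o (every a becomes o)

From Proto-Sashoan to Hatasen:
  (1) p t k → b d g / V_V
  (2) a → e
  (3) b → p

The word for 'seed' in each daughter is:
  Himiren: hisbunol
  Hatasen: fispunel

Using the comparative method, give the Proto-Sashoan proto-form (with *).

*fisbunal

Position 1: Himiren has h, Hatasen has f. Hatasen preserves f here (none of its changes turn any other segment into f), so the proto-segment is *f.
Position 7: Himiren has o, Hatasen has e. Taking the neighbouring segments as reconstructed: Himiren o could go back to *a or *o; Hatasen e could go back to *a or *e — the one source consistent with every daughter is *a.
Verify the candidate proto-form against each daughter:
Himiren: *fisbunal > hisbunal > hisbunol  (by unconditioned shift, vowel merger)
Hatasen: start from *fisbunal.
  rule 1: no change — fisbunal
  rule 2 (vowel merger): fisbunal → fisbunel
  rule 3 (unconditioned shift): fisbunel → fispunel
  ⇒ Hatasen fispunel
*fisbunal is the unique common source.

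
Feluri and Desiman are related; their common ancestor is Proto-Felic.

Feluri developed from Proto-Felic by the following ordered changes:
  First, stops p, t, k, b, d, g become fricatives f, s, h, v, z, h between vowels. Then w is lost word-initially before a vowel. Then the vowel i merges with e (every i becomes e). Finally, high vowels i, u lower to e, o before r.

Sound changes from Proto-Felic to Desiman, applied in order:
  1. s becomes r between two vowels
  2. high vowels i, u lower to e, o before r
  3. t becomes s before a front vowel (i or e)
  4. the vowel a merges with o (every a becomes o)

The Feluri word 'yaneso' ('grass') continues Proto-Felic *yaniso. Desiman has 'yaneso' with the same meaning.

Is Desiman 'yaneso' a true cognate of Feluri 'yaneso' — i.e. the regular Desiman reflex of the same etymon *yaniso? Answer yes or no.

Derive the expected Desiman reflex of *yaniso:
Desiman: start from *yaniso.
  rule 1 (rhotacism): yaniso → yaniro
  rule 2 (pre-rhotic lowering): yaniro → yanero
  rule 3: no change — yanero
  rule 4 (vowel merger): yanero → yonero
  ⇒ Desiman yonero
The regular Desiman reflex would be 'yonero', but the attested form is 'yaneso'. The correspondence is irregular, so they are not cognates (the Desiman form has a different source).

no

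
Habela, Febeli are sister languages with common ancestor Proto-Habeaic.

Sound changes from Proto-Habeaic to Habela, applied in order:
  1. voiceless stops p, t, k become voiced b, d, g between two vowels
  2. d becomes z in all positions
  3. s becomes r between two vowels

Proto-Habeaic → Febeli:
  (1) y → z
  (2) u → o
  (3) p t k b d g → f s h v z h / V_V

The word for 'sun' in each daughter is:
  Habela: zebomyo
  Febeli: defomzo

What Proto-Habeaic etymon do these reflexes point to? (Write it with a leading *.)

Position 3: Habela has b, Febeli has f. Taking the neighbouring segments as reconstructed: Habela b could go back to *p or *b; Febeli f could go back to *p or *f — the one source consistent with every daughter is *p.
Position 6: Habela has y, Febeli has z. Habela preserves y here (none of its changes turn any other segment into y), so the proto-segment is *y.
Position 1: Habela has z, Febeli has d. Febeli preserves d here (none of its changes turn any other segment into d), so the proto-segment is *d.
The remaining positions agree across the daughters. Check the candidate against every language:
Habela: *depomyo > debomyo > zebomyo  (by intervocalic voicing, unconditioned shift)
Febeli: *depomyo
  depomyo → depomzo   [unconditioned shift]
  depomzo (rule 2 does not apply)
  depomzo → defomzo   [intervocalic lenition]
  giving Febeli defomzo.
Only *depomyo yields all of Habela zebomyo, Febeli defomzo.

*depomyo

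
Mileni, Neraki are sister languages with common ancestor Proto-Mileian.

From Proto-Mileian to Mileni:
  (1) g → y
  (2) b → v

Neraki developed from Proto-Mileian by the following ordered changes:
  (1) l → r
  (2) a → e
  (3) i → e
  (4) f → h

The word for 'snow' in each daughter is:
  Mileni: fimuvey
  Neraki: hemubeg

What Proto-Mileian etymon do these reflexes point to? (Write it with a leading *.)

*fimubeg

Position 5: Mileni has v, Neraki has b. Neraki preserves b here (none of its changes turn any other segment into b), so the proto-segment is *b.
Position 1: Mileni has f, Neraki has h. Mileni preserves f here (none of its changes turn any other segment into f), so the proto-segment is *f.
This points to *fimubeg. Verify forward in each daughter:
Mileni: *fimubeg
  fimubeg → fimubey   [unconditioned shift]
  fimubey → fimuvey   [unconditioned shift]
  giving Mileni fimuvey.
Neraki: *fimubeg
  fimubeg (rule 1 does not apply)
  fimubeg (rule 2 does not apply)
  fimubeg → femubeg   [vowel merger]
  femubeg → hemubeg   [unconditioned shift]
  giving Neraki hemubeg.
Only *fimubeg yields all of Mileni fimuvey, Neraki hemubeg.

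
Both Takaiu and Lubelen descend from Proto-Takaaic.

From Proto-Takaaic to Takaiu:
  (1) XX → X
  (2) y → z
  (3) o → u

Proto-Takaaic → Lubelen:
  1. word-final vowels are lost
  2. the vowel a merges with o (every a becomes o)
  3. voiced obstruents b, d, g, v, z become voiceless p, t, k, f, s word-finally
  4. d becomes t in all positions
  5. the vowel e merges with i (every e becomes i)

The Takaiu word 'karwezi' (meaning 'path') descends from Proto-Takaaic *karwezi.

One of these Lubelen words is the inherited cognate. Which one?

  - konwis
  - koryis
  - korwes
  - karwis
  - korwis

Lubelen: *karwezi > karwez > korwez > korwes > korwis  (by apocope, vowel merger, final devoicing, vowel merger)

korwis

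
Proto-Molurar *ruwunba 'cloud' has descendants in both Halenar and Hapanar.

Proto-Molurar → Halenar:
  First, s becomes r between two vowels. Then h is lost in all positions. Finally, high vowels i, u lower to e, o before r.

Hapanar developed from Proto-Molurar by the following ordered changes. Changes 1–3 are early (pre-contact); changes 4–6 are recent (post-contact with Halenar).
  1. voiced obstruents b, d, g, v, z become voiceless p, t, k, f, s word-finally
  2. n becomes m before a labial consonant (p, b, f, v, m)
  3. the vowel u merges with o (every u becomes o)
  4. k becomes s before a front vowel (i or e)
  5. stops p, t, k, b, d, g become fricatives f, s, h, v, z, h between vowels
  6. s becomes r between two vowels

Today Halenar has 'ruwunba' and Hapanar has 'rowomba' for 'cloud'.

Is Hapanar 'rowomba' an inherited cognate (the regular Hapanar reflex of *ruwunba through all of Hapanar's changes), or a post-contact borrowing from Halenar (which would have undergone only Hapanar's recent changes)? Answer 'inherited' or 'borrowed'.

inherited

If inherited, *ruwunba would pass through all of Hapanar's changes:
Hapanar: start from *ruwunba.
  rule 1: no change — ruwunba
  rule 2 (nasal place assimilation): ruwunba → ruwumba
  rule 3 (vowel merger): ruwumba → rowomba
  rule 4: no change — rowomba
  rule 5: no change — rowomba
  rule 6: no change — rowomba
  ⇒ Hapanar rowomba
If borrowed from Halenar 'ruwunba' after the early changes, it would undergo only the recent ones:
  rule 4 (palatalisation): no change (ruwunba)
  rule 5 (intervocalic lenition): no change (ruwunba)
  rule 6 (rhotacism): no change (ruwunba)
  ⇒ as a loan: ruwunba
Hapanar 'rowomba' matches the inherited outcome exactly, so it is an inherited cognate, not a loan.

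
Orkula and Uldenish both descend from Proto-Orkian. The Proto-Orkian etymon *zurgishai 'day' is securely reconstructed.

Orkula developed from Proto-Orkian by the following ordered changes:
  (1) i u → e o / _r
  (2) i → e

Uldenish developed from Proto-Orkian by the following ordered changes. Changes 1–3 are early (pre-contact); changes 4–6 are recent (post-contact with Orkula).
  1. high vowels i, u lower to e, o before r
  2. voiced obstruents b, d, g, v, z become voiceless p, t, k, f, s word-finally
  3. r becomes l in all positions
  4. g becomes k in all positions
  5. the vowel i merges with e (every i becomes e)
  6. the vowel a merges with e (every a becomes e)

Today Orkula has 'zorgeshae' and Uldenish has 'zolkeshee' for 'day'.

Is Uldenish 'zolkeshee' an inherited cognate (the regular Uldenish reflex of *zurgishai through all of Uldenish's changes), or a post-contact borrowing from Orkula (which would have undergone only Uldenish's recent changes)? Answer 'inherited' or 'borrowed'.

If inherited, *zurgishai would pass through all of Uldenish's changes:
Uldenish: *zurgishai
  zurgishai → zorgishai   [pre-rhotic lowering]
  zorgishai (rule 2 does not apply)
  zorgishai → zolgishai   [unconditioned shift]
  zolgishai → zolkishai   [unconditioned shift]
  zolkishai → zolkeshae   [vowel merger]
  zolkeshae → zolkeshee   [vowel merger]
  giving Uldenish zolkeshee.
If borrowed from Orkula 'zorgeshae' after the early changes, it would undergo only the recent ones:
  rule 4 (unconditioned shift): zorgeshae → zorkeshae
  rule 5 (vowel merger): no change (zorkeshae)
  rule 6 (vowel merger): zorkeshae → zorkeshee
  ⇒ as a loan: zorkeshee
Uldenish 'zolkeshee' matches the inherited outcome exactly, so it is an inherited cognate, not a loan.

inherited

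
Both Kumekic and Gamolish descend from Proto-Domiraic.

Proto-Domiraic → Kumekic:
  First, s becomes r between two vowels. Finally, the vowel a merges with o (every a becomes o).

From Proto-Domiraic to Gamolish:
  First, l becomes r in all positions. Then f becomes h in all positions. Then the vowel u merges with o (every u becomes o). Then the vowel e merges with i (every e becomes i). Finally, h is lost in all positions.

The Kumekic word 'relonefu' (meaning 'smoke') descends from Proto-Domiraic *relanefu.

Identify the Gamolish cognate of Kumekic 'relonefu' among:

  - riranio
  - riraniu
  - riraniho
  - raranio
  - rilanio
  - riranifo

Gamolish: *relanefu
  relanefu → reranefu   [unconditioned shift]
  reranefu → reranehu   [unconditioned shift]
  reranehu → reraneho   [vowel merger]
  reraneho → riraniho   [vowel merger]
  riraniho → riranio   [h-loss]
  giving Gamolish riranio.
Among the options, 'riranio' alone shows every Gamolish change applied in order.

riranio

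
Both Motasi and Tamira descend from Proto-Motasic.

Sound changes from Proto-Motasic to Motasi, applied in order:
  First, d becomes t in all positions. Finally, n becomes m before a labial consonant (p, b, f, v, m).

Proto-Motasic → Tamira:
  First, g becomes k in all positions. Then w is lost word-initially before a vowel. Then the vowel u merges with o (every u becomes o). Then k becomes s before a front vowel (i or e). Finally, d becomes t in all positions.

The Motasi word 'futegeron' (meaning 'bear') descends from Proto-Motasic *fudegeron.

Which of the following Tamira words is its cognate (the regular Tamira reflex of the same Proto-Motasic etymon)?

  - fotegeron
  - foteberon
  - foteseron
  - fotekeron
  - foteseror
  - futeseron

foteseron

Tamira: start from *fudegeron.
  rule 1 (unconditioned shift): fudegeron → fudekeron
  rule 2: no change — fudekeron
  rule 3 (vowel merger): fudekeron → fodekeron
  rule 4 (palatalisation): fodekeron → fodeseron
  rule 5 (unconditioned shift): fodeseron → foteseron
  ⇒ Tamira foteseron
Among the options, 'foteseron' alone shows every Tamira change applied in order.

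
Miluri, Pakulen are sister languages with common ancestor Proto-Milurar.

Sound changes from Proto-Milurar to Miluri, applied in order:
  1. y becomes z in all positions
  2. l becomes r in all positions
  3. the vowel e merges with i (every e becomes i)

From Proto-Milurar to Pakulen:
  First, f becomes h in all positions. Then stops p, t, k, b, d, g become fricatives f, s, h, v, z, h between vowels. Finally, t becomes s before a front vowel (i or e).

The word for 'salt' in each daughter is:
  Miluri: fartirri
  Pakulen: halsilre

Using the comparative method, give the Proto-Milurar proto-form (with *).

*faltilre

Position 3: Miluri has r, Pakulen has l. Pakulen preserves l here (none of its changes turn any other segment into l), so the proto-segment is *l.
Position 6: Miluri has r, Pakulen has l. Pakulen preserves l here (none of its changes turn any other segment into l), so the proto-segment is *l.
Position 4: Miluri has t, Pakulen has s. Miluri preserves t here (none of its changes turn any other segment into t), so the proto-segment is *t.
This points to *faltilre. Verify forward in each daughter:
Miluri: *faltilre
  faltilre (rule 1 does not apply)
  faltilre → fartirre   [unconditioned shift]
  fartirre → fartirri   [vowel merger]
  giving Miluri fartirri.
Pakulen: start from *faltilre.
  rule 1 (unconditioned shift): faltilre → haltilre
  rule 2: no change — haltilre
  rule 3 (palatalisation): haltilre → halsilre
  ⇒ Pakulen halsilre
*faltilre is the unique common source.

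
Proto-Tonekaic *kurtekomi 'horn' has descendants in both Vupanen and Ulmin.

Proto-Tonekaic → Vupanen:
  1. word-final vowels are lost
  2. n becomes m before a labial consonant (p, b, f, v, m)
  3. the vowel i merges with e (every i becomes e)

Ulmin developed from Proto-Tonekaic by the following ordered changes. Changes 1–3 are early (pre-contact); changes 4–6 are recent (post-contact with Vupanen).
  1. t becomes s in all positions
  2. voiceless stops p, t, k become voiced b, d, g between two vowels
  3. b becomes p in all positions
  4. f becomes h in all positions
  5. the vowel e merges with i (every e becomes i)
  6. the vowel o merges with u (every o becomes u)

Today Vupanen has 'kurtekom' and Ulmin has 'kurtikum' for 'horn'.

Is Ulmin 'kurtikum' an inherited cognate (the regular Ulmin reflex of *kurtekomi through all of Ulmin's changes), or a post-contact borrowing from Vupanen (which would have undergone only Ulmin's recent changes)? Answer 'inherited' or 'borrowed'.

borrowed

If inherited, *kurtekomi would pass through all of Ulmin's changes:
Ulmin: start from *kurtekomi.
  rule 1 (unconditioned shift): kurtekomi → kursekomi
  rule 2 (intervocalic voicing): kursekomi → kursegomi
  rule 3: no change — kursegomi
  rule 4: no change — kursegomi
  rule 5 (vowel merger): kursegomi → kursigomi
  rule 6 (vowel merger): kursigomi → kursigumi
  ⇒ Ulmin kursigumi
If borrowed from Vupanen 'kurtekom' after the early changes, it would undergo only the recent ones:
  rule 4 (unconditioned shift): no change (kurtekom)
  rule 5 (vowel merger): kurtekom → kurtikom
  rule 6 (vowel merger): kurtikom → kurtikum
  ⇒ as a loan: kurtikum
Ulmin 'kurtikum' matches the loan outcome 'kurtikum', not the inherited 'kursigumi' — it skipped the early Ulmin changes, so it was borrowed from Vupanen.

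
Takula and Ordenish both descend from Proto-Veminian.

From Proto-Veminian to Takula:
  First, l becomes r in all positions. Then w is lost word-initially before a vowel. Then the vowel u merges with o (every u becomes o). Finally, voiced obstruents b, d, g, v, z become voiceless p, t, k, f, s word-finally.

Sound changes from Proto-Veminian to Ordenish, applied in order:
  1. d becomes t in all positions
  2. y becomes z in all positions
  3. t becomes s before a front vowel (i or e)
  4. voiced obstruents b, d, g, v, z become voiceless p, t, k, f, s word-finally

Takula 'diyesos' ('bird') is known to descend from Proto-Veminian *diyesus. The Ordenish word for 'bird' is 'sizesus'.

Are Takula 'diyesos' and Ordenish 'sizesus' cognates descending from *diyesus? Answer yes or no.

yes

Derive the expected Ordenish reflex of *diyesus:
Ordenish: start from *diyesus.
  rule 1 (unconditioned shift): diyesus → tiyesus
  rule 2 (unconditioned shift): tiyesus → tizesus
  rule 3 (palatalisation): tizesus → sizesus
  rule 4: no change — sizesus
  ⇒ Ordenish sizesus
Ordenish 'sizesus' matches the regular reflex exactly, so the pair is cognate.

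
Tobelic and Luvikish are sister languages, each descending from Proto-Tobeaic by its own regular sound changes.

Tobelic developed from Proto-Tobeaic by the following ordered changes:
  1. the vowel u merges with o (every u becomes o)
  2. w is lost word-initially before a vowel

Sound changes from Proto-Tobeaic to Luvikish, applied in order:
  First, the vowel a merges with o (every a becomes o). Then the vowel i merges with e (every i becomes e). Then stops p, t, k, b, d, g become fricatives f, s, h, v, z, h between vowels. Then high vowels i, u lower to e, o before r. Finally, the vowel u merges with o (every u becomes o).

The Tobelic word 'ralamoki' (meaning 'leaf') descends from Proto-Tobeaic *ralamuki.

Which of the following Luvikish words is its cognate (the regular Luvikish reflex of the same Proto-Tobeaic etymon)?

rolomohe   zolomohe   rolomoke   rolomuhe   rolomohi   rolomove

rolomohe

Luvikish: *ralamuki
  ralamuki → rolomuki   [vowel merger]
  rolomuki → rolomuke   [vowel merger]
  rolomuke → rolomuhe   [intervocalic lenition]
  rolomuhe (rule 4 does not apply)
  rolomuhe → rolomohe   [vowel merger]
  giving Luvikish rolomohe.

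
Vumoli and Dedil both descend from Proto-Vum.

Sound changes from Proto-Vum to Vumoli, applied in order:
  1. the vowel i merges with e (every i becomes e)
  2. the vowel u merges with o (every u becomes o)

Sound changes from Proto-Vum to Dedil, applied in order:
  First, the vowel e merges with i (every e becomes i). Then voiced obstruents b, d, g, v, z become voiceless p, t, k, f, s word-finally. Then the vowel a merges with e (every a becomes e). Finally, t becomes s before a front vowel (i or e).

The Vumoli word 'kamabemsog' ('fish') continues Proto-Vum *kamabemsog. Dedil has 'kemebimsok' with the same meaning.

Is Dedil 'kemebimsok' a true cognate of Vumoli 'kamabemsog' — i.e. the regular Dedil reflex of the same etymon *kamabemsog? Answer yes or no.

yes

Derive the expected Dedil reflex of *kamabemsog:
Dedil: start from *kamabemsog.
  rule 1 (vowel merger): kamabemsog → kamabimsog
  rule 2 (final devoicing): kamabimsog → kamabimsok
  rule 3 (vowel merger): kamabimsok → kemebimsok
  rule 4: no change — kemebimsok
  ⇒ Dedil kemebimsok
Dedil 'kemebimsok' matches the regular reflex exactly, so the pair is cognate.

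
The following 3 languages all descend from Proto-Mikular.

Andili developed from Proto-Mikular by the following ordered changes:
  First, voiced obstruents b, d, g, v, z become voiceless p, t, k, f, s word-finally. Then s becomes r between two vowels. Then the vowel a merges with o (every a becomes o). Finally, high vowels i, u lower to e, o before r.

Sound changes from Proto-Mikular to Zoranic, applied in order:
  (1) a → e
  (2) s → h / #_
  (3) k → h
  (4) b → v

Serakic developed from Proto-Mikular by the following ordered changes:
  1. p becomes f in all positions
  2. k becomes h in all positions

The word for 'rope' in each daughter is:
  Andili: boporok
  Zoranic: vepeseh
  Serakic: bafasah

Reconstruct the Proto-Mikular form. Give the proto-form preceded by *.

*bapasak

Position 6: Andili has o, Zoranic has e, Serakic has a. Serakic preserves a here (none of its changes turn any other segment into a), so the proto-segment is *a.
Position 2: Andili has o, Zoranic has e, Serakic has a. Serakic preserves a here (none of its changes turn any other segment into a), so the proto-segment is *a.
Position 4: Andili has o, Zoranic has e, Serakic has a. Serakic preserves a here (none of its changes turn any other segment into a), so the proto-segment is *a.
This points to *bapasak. Verify forward in each daughter:
Andili: *bapasak
  bapasak (rule 1 does not apply)
  bapasak → baparak   [rhotacism]
  baparak → boporok   [vowel merger]
  boporok (rule 4 does not apply)
  giving Andili boporok.
Zoranic: *bapasak > bepesek > bepeseh > vepeseh  (by vowel merger, unconditioned shift, unconditioned shift)
Serakic: start from *bapasak.
  rule 1 (unconditioned shift): bapasak → bafasak
  rule 2 (unconditioned shift): bafasak → bafasah
  ⇒ Serakic bafasah
No other proto-form is consistent with every reflex, so the reconstruction is *bapasak.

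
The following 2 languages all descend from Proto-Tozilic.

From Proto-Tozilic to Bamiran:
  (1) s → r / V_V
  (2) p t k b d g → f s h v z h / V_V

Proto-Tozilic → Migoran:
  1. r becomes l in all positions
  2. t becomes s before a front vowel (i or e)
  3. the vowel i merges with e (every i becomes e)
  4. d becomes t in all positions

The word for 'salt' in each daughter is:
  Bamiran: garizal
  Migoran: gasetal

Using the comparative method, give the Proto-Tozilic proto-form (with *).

*gasidal

Position 5: Bamiran has z, Migoran has t. Taking the neighbouring segments as reconstructed: Bamiran z could go back to *d or *z; Migoran t could go back to *t or *d — the one source consistent with every daughter is *d.
Position 3: Bamiran has r, Migoran has s. Taking the neighbouring segments as reconstructed: Bamiran r could go back to *s or *r; Migoran s could go back to *t or *s — the one source consistent with every daughter is *s.
This points to *gasidal. Verify forward in each daughter:
Bamiran: start from *gasidal.
  rule 1 (rhotacism): gasidal → garidal
  rule 2 (intervocalic lenition): garidal → garizal
  ⇒ Bamiran garizal
Migoran: *gasidal > gasedal > gasetal  (by vowel merger, unconditioned shift)
Only *gasidal yields all of Bamiran garizal, Migoran gasetal.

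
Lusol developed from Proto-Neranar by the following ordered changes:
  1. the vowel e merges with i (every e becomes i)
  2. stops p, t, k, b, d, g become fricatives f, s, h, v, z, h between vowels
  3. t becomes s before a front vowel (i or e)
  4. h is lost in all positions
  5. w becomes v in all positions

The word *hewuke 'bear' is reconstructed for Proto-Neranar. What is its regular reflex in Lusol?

Lusol: *hewuke
  hewuke → hiwuki   [vowel merger]
  hiwuki → hiwuhi   [intervocalic lenition]
  hiwuhi (rule 3 does not apply)
  hiwuhi → iwui   [h-loss]
  iwui → ivui   [unconditioned shift]
  giving Lusol ivui.

ivui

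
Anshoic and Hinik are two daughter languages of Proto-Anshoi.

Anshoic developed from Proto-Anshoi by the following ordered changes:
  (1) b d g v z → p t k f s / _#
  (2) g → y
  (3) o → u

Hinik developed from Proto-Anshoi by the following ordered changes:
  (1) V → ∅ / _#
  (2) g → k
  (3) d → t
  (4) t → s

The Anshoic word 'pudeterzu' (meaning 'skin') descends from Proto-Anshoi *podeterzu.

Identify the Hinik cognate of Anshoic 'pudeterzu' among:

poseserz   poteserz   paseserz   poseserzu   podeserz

poseserz

Hinik: *podeterzu > podeterz > poteterz > poseserz  (by apocope, unconditioned shift, unconditioned shift)
Among the options, 'poseserz' alone shows every Hinik change applied in order.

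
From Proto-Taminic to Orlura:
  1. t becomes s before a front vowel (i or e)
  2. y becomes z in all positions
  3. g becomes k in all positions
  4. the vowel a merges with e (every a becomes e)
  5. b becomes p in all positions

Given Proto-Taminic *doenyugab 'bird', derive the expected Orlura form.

Orlura: *doenyugab
  doenyugab (rule 1 does not apply)
  doenyugab → doenzugab   [unconditioned shift]
  doenzugab → doenzukab   [unconditioned shift]
  doenzukab → doenzukeb   [vowel merger]
  doenzukeb → doenzukep   [unconditioned shift]
  giving Orlura doenzukep.

doenzukep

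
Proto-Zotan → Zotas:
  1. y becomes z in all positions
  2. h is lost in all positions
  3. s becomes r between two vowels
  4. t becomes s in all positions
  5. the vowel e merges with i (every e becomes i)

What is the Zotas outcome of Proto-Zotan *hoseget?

Zotas: start from *hoseget.
  rule 1: no change — hoseget
  rule 2 (h-loss): hoseget → oseget
  rule 3 (rhotacism): oseget → oreget
  rule 4 (unconditioned shift): oreget → oreges
  rule 5 (vowel merger): oreges → origis
  ⇒ Zotas origis

origis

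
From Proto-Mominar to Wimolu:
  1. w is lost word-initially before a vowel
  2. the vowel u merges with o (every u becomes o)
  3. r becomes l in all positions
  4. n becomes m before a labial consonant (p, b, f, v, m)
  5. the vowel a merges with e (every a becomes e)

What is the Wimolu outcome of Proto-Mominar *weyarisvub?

Wimolu: *weyarisvub
  weyarisvub → eyarisvub   [glide loss]
  eyarisvub → eyarisvob   [vowel merger]
  eyarisvob → eyalisvob   [unconditioned shift]
  eyalisvob (rule 4 does not apply)
  eyalisvob → eyelisvob   [vowel merger]
  giving Wimolu eyelisvob.

eyelisvob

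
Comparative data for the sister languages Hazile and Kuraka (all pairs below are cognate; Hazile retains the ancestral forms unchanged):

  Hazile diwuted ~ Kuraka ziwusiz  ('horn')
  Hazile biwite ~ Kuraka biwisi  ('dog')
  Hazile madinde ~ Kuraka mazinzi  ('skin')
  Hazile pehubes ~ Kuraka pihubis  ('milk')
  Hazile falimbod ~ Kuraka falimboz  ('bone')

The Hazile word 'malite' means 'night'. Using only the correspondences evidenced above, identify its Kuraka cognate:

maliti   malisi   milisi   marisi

malisi

diwuted ~ ziwusiz, biwite ~ biwisi — Hazile t corresponds to Kuraka s between vowels (before a front vowel).
biwite ~ biwisi, madinde ~ mazinzi — Hazile e corresponds to Kuraka i word-finally.
Applying these to Hazile 'malite':
  malite → malise   (t→s between vowels (before a front vowel))
  malise → malisi   (e→i word-finally)
So the Kuraka cognate is 'malisi'.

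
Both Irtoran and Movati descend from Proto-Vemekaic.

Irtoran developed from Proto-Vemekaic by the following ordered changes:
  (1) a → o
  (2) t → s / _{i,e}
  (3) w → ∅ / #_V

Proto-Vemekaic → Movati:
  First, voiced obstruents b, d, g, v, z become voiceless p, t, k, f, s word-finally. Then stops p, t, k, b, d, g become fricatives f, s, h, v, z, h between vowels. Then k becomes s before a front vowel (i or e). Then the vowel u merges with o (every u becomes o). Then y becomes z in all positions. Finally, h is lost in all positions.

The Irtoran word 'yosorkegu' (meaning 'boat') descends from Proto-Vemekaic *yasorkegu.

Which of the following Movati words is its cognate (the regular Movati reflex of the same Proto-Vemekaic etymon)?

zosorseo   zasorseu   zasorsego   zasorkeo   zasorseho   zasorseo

zasorseo

Movati: *yasorkegu
  yasorkegu (rule 1 does not apply)
  yasorkegu → yasorkehu   [intervocalic lenition]
  yasorkehu → yasorsehu   [palatalisation]
  yasorsehu → yasorseho   [vowel merger]
  yasorseho → zasorseho   [unconditioned shift]
  zasorseho → zasorseo   [h-loss]
  giving Movati zasorseo.
Only 'zasorseo' matches the regular Movati development of *yasorkegu.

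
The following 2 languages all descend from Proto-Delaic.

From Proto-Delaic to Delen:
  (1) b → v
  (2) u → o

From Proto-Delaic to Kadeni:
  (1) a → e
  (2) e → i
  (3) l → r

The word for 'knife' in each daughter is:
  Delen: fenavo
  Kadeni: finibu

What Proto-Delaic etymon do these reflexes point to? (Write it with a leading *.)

Position 5: Delen has v, Kadeni has b. Kadeni preserves b here (none of its changes turn any other segment into b), so the proto-segment is *b.
Position 4: Delen has a, Kadeni has i. Delen preserves a here (none of its changes turn any other segment into a), so the proto-segment is *a.
Position 6: Delen has o, Kadeni has u. Kadeni preserves u here (none of its changes turn any other segment into u), so the proto-segment is *u.
This points to *fenabu. Verify forward in each daughter:
Delen: *fenabu > fenavu > fenavo  (by unconditioned shift, vowel merger)
Kadeni: *fenabu > fenebu > finibu  (by vowel merger, vowel merger)
No other proto-form is consistent with every reflex, so the reconstruction is *fenabu.

*fenabu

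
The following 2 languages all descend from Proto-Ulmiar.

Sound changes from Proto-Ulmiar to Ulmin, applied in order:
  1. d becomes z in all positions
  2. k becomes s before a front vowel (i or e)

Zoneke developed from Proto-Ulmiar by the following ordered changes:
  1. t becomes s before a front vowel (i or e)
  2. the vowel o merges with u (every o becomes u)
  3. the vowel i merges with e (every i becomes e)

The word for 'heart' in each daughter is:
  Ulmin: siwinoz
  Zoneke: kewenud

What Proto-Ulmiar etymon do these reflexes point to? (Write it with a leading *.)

Position 7: Ulmin has z, Zoneke has d. Zoneke preserves d here (none of its changes turn any other segment into d), so the proto-segment is *d.
Position 4: Ulmin has i, Zoneke has e. Ulmin preserves i here (none of its changes turn any other segment into i), so the proto-segment is *i.
Verify the candidate proto-form against each daughter:
Ulmin: start from *kiwinod.
  rule 1 (unconditioned shift): kiwinod → kiwinoz
  rule 2 (palatalisation): kiwinoz → siwinoz
  ⇒ Ulmin siwinoz
Zoneke: *kiwinod > kiwinud > kewenud  (by vowel merger, vowel merger)
Only *kiwinod yields all of Ulmin siwinoz, Zoneke kewenud.

*kiwinod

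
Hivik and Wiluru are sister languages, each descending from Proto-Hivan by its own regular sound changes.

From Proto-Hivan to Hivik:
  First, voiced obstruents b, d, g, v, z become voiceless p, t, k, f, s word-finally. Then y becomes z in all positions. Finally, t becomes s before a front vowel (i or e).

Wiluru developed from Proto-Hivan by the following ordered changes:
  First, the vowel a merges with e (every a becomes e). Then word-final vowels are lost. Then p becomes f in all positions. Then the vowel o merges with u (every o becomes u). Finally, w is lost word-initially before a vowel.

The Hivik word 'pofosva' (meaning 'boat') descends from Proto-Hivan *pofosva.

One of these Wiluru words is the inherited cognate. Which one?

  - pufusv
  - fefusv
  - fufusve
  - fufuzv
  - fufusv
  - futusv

Wiluru: *pofosva > pofosve > pofosv > fofosv > fufusv  (by vowel merger, apocope, unconditioned shift, vowel merger)

fufusv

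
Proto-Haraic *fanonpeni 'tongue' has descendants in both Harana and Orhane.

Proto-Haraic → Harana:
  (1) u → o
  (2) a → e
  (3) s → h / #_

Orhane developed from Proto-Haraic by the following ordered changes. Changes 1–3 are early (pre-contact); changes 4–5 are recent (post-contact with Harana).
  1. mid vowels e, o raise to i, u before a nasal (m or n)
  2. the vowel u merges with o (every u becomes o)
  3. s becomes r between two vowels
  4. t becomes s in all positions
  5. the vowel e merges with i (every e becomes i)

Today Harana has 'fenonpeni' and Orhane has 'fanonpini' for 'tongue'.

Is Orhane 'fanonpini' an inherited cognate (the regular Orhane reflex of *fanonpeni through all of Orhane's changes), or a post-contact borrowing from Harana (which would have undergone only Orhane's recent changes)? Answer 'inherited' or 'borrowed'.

If inherited, *fanonpeni would pass through all of Orhane's changes:
Orhane: start from *fanonpeni.
  rule 1 (pre-nasal raising): fanonpeni → fanunpini
  rule 2 (vowel merger): fanunpini → fanonpini
  rule 3: no change — fanonpini
  rule 4: no change — fanonpini
  rule 5: no change — fanonpini
  ⇒ Orhane fanonpini
If borrowed from Harana 'fenonpeni' after the early changes, it would undergo only the recent ones:
  rule 4 (unconditioned shift): no change (fenonpeni)
  rule 5 (vowel merger): fenonpeni → finonpini
  ⇒ as a loan: finonpini
Orhane 'fanonpini' matches the inherited outcome exactly, so it is an inherited cognate, not a loan.

inherited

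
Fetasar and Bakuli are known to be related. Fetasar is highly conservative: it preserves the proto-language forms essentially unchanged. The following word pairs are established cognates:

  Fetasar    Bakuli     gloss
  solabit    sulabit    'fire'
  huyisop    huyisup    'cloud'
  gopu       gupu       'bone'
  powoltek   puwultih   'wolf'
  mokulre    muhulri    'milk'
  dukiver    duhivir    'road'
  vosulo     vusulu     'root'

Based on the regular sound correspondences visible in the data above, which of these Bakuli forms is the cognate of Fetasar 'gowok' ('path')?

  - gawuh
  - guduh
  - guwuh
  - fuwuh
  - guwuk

solabit ~ sulabit, powoltek ~ puwultih — Fetasar o corresponds to Bakuli u after a consonant, before a consonant other than r, m, n, p, b, f, v.
powoltek ~ puwultih — Fetasar k corresponds to Bakuli h word-finally.
Applying these to Fetasar 'gowok':
  gowok → guwok   (o→u after a consonant, before a consonant other than r, m, n, p, b, f, v)
  guwok → guwuk   (o→u after a consonant, before a consonant other than r, m, n, p, b, f, v)
  guwuk → guwuh   (k→h word-finally)
So the Bakuli cognate is 'guwuh'.

guwuh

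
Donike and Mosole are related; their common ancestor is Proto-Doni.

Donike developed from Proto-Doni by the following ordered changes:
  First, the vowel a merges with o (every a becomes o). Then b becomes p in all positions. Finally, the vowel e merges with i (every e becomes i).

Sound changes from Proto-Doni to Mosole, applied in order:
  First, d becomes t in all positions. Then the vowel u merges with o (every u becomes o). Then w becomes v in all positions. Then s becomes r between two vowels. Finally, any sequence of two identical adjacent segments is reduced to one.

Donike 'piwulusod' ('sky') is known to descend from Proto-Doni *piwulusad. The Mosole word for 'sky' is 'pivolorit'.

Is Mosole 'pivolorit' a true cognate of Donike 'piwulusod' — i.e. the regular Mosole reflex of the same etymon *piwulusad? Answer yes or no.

no

Derive the expected Mosole reflex of *piwulusad:
Mosole: *piwulusad
  piwulusad → piwulusat   [unconditioned shift]
  piwulusat → piwolosat   [vowel merger]
  piwolosat → pivolosat   [unconditioned shift]
  pivolosat → pivolorat   [rhotacism]
  pivolorat (rule 5 does not apply)
  giving Mosole pivolorat.
The regular Mosole reflex would be 'pivolorat', but the attested form is 'pivolorit'. The correspondence is irregular, so they are not cognates (the Mosole form has a different source).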